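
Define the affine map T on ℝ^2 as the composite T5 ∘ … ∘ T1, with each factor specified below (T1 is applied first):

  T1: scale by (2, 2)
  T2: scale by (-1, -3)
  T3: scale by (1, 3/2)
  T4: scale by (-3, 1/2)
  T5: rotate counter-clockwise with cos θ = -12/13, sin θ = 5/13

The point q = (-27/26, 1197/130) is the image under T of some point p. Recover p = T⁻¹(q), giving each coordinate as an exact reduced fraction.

p = (3/4, 9/5)

T1 = [2 0 0; 0 2 0; 0 0 1]
T2·T1 = [-2 0 0; 0 -6 0; 0 0 1]
T3·…·T1 = [-2 0 0; 0 -9 0; 0 0 1]
T4·…·T1 = [6 0 0; 0 -9/2 0; 0 0 1]
T5·…·T1 = [-72/13 45/26 0; 30/13 54/13 0; 0 0 1]
det M = -27; M⁻¹ = [-2/13 5/78 0; 10/117 8/39 0; 0 0 1]
M⁻¹ · (-27/26, 1197/130)ᵀ = (3/4, 9/5)ᵀ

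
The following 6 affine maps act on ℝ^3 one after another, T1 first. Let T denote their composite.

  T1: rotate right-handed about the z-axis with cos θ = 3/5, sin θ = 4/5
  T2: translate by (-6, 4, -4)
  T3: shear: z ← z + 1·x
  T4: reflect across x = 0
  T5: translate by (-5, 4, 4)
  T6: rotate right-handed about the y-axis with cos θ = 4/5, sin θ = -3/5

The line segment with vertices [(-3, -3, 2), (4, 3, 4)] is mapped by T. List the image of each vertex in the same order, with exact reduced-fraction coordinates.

T1 rotate right-handed about the z-axis with cos θ = 3/5, sin θ = 4/5: (-3, -3, 2) → (3/5, -21/5, 2); (4, 3, 4) → (0, 5, 4)
T2 translate by (-6, 4, -4): (3/5, -21/5, 2) → (-27/5, -1/5, -2); (0, 5, 4) → (-6, 9, 0)
T3 shear: z ← z + 1·x: (-27/5, -1/5, -2) → (-27/5, -1/5, -37/5); (-6, 9, 0) → (-6, 9, -6)
T4 reflect across x = 0: (-27/5, -1/5, -37/5) → (27/5, -1/5, -37/5); (-6, 9, -6) → (6, 9, -6)
T5 translate by (-5, 4, 4): (27/5, -1/5, -37/5) → (2/5, 19/5, -17/5); (6, 9, -6) → (1, 13, -2)
T6 rotate right-handed about the y-axis with cos θ = 4/5, sin θ = -3/5: (2/5, 19/5, -17/5) → (59/25, 19/5, -62/25); (1, 13, -2) → (2, 13, -1)

image vertices: (59/25, 19/5, -62/25), (2, 13, -1)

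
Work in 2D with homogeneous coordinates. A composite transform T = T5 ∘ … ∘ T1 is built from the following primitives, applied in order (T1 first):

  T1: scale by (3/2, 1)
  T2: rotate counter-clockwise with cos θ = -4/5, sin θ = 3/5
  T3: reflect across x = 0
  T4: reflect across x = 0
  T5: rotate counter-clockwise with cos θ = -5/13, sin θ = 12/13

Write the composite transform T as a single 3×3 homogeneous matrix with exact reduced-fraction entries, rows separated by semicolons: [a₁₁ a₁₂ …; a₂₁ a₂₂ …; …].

T = [-24/65 63/65 0; -189/130 -16/65 0; 0 0 1]

T1 = [3/2 0 0; 0 1 0; 0 0 1]
T2·T1 = [-6/5 -3/5 0; 9/10 -4/5 0; 0 0 1]
T3·…·T1 = [6/5 3/5 0; 9/10 -4/5 0; 0 0 1]
T4·…·T1 = [-6/5 -3/5 0; 9/10 -4/5 0; 0 0 1]
T5·…·T1 = [-24/65 63/65 0; -189/130 -16/65 0; 0 0 1]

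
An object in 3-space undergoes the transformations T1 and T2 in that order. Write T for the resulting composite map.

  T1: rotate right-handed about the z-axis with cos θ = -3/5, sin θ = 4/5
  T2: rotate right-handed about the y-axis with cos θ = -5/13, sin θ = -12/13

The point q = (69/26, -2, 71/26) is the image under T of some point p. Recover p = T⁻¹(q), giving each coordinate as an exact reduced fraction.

p = (-5/2, 0, -7/2)

T1 = [-3/5 -4/5 0 0; 4/5 -3/5 0 0; 0 0 1 0; 0 0 0 1]
T2·T1 = [3/13 4/13 -12/13 0; 4/5 -3/5 0 0; -36/65 -48/65 -5/13 0; 0 0 0 1]
det M = 1; M⁻¹ = [3/13 4/5 -36/65 0; 4/13 -3/5 -48/65 0; -12/13 0 -5/13 0; 0 0 0 1]
M⁻¹ · (69/26, -2, 71/26)ᵀ = (-5/2, 0, -7/2)ᵀ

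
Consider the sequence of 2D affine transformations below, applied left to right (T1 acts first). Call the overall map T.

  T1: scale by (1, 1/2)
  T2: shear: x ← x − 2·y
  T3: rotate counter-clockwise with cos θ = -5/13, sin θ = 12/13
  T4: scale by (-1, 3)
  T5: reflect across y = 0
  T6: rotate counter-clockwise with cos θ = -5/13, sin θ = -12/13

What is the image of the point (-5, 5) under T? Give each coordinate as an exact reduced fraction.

T1 scale by (1, 1/2): (-5, 5) → (-5, 5/2)
T2 shear: x ← x − 2·y: (-5, 5/2) → (-10, 5/2)
T3 rotate counter-clockwise with cos θ = -5/13, sin θ = 12/13: (-10, 5/2) → (20/13, -265/26)
T4 scale by (-1, 3): (20/13, -265/26) → (-20/13, -795/26)
T5 reflect across y = 0: (-20/13, -795/26) → (-20/13, 795/26)
T6 rotate counter-clockwise with cos θ = -5/13, sin θ = -12/13: (-20/13, 795/26) → (4870/169, -3495/338)

T(p) = (4870/169, -3495/338)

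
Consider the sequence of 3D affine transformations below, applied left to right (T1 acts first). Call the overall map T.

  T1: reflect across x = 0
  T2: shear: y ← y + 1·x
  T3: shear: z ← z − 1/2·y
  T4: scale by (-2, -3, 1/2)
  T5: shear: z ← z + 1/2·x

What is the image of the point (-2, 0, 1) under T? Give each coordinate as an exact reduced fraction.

T1 reflect across x = 0: (-2, 0, 1) → (2, 0, 1)
T2 shear: y ← y + 1·x: (2, 0, 1) → (2, 2, 1)
T3 shear: z ← z − 1/2·y: (2, 2, 1) → (2, 2, 0)
T4 scale by (-2, -3, 1/2): (2, 2, 0) → (-4, -6, 0)
T5 shear: z ← z + 1/2·x: (-4, -6, 0) → (-4, -6, -2)

T(p) = (-4, -6, -2)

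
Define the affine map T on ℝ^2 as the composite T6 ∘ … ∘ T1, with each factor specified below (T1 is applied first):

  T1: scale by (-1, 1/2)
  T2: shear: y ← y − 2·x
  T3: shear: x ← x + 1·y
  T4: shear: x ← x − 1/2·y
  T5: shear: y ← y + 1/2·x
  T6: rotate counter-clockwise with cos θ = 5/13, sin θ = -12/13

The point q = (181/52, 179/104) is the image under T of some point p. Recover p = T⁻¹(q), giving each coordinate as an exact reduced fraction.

p = (9/4, -1)

T1 = [-1 0 0; 0 1/2 0; 0 0 1]
T2·T1 = [-1 0 0; 2 1/2 0; 0 0 1]
T3·…·T1 = [1 1/2 0; 2 1/2 0; 0 0 1]
T4·…·T1 = [0 1/4 0; 2 1/2 0; 0 0 1]
T5·…·T1 = [0 1/4 0; 2 5/8 0; 0 0 1]
T6·…·T1 = [24/13 35/52 0; 10/13 1/104 0; 0 0 1]
det M = -1/2; M⁻¹ = [-1/52 35/26 0; 20/13 -48/13 0; 0 0 1]
M⁻¹ · (181/52, 179/104)ᵀ = (9/4, -1)ᵀ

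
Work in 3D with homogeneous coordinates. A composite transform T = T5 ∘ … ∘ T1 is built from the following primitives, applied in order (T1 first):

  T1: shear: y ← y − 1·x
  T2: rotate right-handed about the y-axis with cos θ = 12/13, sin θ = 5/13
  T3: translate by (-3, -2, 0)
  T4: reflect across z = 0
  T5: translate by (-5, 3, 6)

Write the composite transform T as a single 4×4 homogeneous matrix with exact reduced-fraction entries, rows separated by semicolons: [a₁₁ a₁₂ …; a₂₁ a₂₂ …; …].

T1 = [1 0 0 0; -1 1 0 0; 0 0 1 0; 0 0 0 1]
T2·T1 = [12/13 0 5/13 0; -1 1 0 0; -5/13 0 12/13 0; 0 0 0 1]
T3·…·T1 = [12/13 0 5/13 -3; -1 1 0 -2; -5/13 0 12/13 0; 0 0 0 1]
T4·…·T1 = [12/13 0 5/13 -3; -1 1 0 -2; 5/13 0 -12/13 0; 0 0 0 1]
T5·…·T1 = [12/13 0 5/13 -8; -1 1 0 1; 5/13 0 -12/13 6; 0 0 0 1]

T = [12/13 0 5/13 -8; -1 1 0 1; 5/13 0 -12/13 6; 0 0 0 1]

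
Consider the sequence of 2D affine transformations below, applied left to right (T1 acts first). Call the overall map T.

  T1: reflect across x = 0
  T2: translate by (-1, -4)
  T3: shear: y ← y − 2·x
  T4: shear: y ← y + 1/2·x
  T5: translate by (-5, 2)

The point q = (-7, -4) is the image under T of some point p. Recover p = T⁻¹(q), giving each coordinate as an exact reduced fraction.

p = (1, -5)

T1 = [-1 0 0; 0 1 0; 0 0 1]
T2·T1 = [-1 0 -1; 0 1 -4; 0 0 1]
T3·…·T1 = [-1 0 -1; 2 1 -2; 0 0 1]
T4·…·T1 = [-1 0 -1; 3/2 1 -5/2; 0 0 1]
T5·…·T1 = [-1 0 -6; 3/2 1 -1/2; 0 0 1]
det M = -1; M⁻¹ = [-1 0 -6; 3/2 1 19/2; 0 0 1]
M⁻¹ · (-7, -4)ᵀ = (1, -5)ᵀ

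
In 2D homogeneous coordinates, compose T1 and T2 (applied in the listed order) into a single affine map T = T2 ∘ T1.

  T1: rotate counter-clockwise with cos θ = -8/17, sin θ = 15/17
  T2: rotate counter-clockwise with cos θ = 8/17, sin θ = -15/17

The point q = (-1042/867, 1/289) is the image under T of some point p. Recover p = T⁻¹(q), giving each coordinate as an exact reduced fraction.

p = (-2/3, 1)

T1 = [-8/17 -15/17 0; 15/17 -8/17 0; 0 0 1]
T2·T1 = [161/289 -240/289 0; 240/289 161/289 0; 0 0 1]
det M = 1; M⁻¹ = [161/289 240/289 0; -240/289 161/289 0; 0 0 1]
M⁻¹ · (-1042/867, 1/289)ᵀ = (-2/3, 1)ᵀ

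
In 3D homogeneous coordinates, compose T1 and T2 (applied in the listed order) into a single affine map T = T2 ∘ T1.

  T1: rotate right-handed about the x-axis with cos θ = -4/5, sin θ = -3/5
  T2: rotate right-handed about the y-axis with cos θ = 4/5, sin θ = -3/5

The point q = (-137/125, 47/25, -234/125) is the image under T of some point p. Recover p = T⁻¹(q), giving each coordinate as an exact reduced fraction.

p = (-2, -1, 9/5)

T1 = [1 0 0 0; 0 -4/5 3/5 0; 0 -3/5 -4/5 0; 0 0 0 1]
T2·T1 = [4/5 9/25 12/25 0; 0 -4/5 3/5 0; 3/5 -12/25 -16/25 0; 0 0 0 1]
det M = 1; M⁻¹ = [4/5 0 3/5 0; 9/25 -4/5 -12/25 0; 12/25 3/5 -16/25 0; 0 0 0 1]
M⁻¹ · (-137/125, 47/25, -234/125)ᵀ = (-2, -1, 9/5)ᵀ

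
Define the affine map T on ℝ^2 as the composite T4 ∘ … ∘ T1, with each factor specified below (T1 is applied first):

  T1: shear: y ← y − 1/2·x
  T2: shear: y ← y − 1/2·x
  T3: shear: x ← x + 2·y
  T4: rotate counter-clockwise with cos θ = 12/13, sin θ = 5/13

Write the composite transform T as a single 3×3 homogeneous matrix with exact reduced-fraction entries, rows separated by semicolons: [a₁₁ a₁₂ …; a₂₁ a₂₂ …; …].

T = [-7/13 19/13 0; -17/13 22/13 0; 0 0 1]

T1 = [1 0 0; -1/2 1 0; 0 0 1]
T2·T1 = [1 0 0; -1 1 0; 0 0 1]
T3·…·T1 = [-1 2 0; -1 1 0; 0 0 1]
T4·…·T1 = [-7/13 19/13 0; -17/13 22/13 0; 0 0 1]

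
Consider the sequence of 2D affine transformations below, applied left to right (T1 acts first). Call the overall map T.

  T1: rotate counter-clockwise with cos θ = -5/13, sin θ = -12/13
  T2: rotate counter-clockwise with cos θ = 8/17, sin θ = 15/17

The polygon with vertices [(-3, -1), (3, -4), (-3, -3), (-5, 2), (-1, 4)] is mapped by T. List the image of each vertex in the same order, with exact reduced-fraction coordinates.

image vertices: (-591/221, 373/221), (-264/221, -1073/221), (-933/221, 93/221), (-358/221, 1135/221), (32/13, 43/13)

T1 rotate counter-clockwise with cos θ = -5/13, sin θ = -12/13: (-3, -1) → (3/13, 41/13); (3, -4) → (-63/13, -16/13); (-3, -3) → (-21/13, 51/13); (-5, 2) → (49/13, 50/13); (-1, 4) → (53/13, -8/13)
T2 rotate counter-clockwise with cos θ = 8/17, sin θ = 15/17: (3/13, 41/13) → (-591/221, 373/221); (-63/13, -16/13) → (-264/221, -1073/221); (-21/13, 51/13) → (-933/221, 93/221); (49/13, 50/13) → (-358/221, 1135/221); (53/13, -8/13) → (32/13, 43/13)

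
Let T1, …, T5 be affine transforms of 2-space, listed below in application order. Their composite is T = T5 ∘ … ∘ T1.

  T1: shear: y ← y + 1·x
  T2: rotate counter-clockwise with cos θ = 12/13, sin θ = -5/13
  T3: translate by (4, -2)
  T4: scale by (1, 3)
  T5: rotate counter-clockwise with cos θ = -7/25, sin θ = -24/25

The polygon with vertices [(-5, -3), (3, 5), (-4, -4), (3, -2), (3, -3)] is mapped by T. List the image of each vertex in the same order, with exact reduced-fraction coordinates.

image vertices: (-6648/325, 3189/325), (3064/325, -4227/325), (-7092/325, 3006/325), (-2739/325, -1623/325), (-3568/325, -1251/325)

T1 shear: y ← y + 1·x: (-5, -3) → (-5, -8); (3, 5) → (3, 8); (-4, -4) → (-4, -8); (3, -2) → (3, 1); (3, -3) → (3, 0)
T2 rotate counter-clockwise with cos θ = 12/13, sin θ = -5/13: (-5, -8) → (-100/13, -71/13); (3, 8) → (76/13, 81/13); (-4, -8) → (-88/13, -76/13); (3, 1) → (41/13, -3/13); (3, 0) → (36/13, -15/13)
T3 translate by (4, -2): (-100/13, -71/13) → (-48/13, -97/13); (76/13, 81/13) → (128/13, 55/13); (-88/13, -76/13) → (-36/13, -102/13); (41/13, -3/13) → (93/13, -29/13); (36/13, -15/13) → (88/13, -41/13)
T4 scale by (1, 3): (-48/13, -97/13) → (-48/13, -291/13); (128/13, 55/13) → (128/13, 165/13); (-36/13, -102/13) → (-36/13, -306/13); (93/13, -29/13) → (93/13, -87/13); (88/13, -41/13) → (88/13, -123/13)
T5 rotate counter-clockwise with cos θ = -7/25, sin θ = -24/25: (-48/13, -291/13) → (-6648/325, 3189/325); (128/13, 165/13) → (3064/325, -4227/325); (-36/13, -306/13) → (-7092/325, 3006/325); (93/13, -87/13) → (-2739/325, -1623/325); (88/13, -123/13) → (-3568/325, -1251/325)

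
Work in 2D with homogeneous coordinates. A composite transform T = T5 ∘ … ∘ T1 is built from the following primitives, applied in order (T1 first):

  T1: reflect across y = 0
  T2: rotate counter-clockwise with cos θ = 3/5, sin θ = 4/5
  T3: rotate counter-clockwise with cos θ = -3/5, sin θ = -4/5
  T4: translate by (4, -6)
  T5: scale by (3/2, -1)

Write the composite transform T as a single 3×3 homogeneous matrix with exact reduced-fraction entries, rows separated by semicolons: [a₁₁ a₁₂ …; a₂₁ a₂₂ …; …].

T = [21/50 -36/25 6; 24/25 7/25 6; 0 0 1]

T1 = [1 0 0; 0 -1 0; 0 0 1]
T2·T1 = [3/5 4/5 0; 4/5 -3/5 0; 0 0 1]
T3·…·T1 = [7/25 -24/25 0; -24/25 -7/25 0; 0 0 1]
T4·…·T1 = [7/25 -24/25 4; -24/25 -7/25 -6; 0 0 1]
T5·…·T1 = [21/50 -36/25 6; 24/25 7/25 6; 0 0 1]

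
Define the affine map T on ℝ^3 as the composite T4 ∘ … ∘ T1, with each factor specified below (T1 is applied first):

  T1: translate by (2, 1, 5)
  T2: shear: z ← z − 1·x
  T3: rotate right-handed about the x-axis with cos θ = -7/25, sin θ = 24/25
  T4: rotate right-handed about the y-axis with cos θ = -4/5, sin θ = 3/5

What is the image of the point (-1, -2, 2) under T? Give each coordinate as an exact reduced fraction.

T(p) = (-298/125, -137/25, 189/125)

T1 translate by (2, 1, 5): (-1, -2, 2) → (1, -1, 7)
T2 shear: z ← z − 1·x: (1, -1, 7) → (1, -1, 6)
T3 rotate right-handed about the x-axis with cos θ = -7/25, sin θ = 24/25: (1, -1, 6) → (1, -137/25, -66/25)
T4 rotate right-handed about the y-axis with cos θ = -4/5, sin θ = 3/5: (1, -137/25, -66/25) → (-298/125, -137/25, 189/125)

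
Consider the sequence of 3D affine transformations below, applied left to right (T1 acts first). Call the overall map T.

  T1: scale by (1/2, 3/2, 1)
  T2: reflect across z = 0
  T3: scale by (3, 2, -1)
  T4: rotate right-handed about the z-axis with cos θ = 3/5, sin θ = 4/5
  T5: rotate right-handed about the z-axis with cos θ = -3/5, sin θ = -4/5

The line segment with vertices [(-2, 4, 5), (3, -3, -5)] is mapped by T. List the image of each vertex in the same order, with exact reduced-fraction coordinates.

image vertices: (267/25, 156/25, 5), (-369/50, -171/25, -5)

T1 scale by (1/2, 3/2, 1): (-2, 4, 5) → (-1, 6, 5); (3, -3, -5) → (3/2, -9/2, -5)
T2 reflect across z = 0: (-1, 6, 5) → (-1, 6, -5); (3/2, -9/2, -5) → (3/2, -9/2, 5)
T3 scale by (3, 2, -1): (-1, 6, -5) → (-3, 12, 5); (3/2, -9/2, 5) → (9/2, -9, -5)
T4 rotate right-handed about the z-axis with cos θ = 3/5, sin θ = 4/5: (-3, 12, 5) → (-57/5, 24/5, 5); (9/2, -9, -5) → (99/10, -9/5, -5)
T5 rotate right-handed about the z-axis with cos θ = -3/5, sin θ = -4/5: (-57/5, 24/5, 5) → (267/25, 156/25, 5); (99/10, -9/5, -5) → (-369/50, -171/25, -5)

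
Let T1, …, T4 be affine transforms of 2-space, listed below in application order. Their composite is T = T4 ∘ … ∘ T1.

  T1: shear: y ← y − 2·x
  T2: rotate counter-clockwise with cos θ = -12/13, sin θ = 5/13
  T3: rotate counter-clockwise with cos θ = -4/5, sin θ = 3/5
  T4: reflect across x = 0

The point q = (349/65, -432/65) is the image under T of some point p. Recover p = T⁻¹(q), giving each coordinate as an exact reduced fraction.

T1 = [1 0 0; -2 1 0; 0 0 1]
T2·T1 = [-2/13 -5/13 0; 29/13 -12/13 0; 0 0 1]
T3·…·T1 = [-79/65 56/65 0; -122/65 33/65 0; 0 0 1]
T4·…·T1 = [79/65 -56/65 0; -122/65 33/65 0; 0 0 1]
det M = -1; M⁻¹ = [-33/65 -56/65 0; -122/65 -79/65 0; 0 0 1]
M⁻¹ · (349/65, -432/65)ᵀ = (3, -2)ᵀ

p = (3, -2)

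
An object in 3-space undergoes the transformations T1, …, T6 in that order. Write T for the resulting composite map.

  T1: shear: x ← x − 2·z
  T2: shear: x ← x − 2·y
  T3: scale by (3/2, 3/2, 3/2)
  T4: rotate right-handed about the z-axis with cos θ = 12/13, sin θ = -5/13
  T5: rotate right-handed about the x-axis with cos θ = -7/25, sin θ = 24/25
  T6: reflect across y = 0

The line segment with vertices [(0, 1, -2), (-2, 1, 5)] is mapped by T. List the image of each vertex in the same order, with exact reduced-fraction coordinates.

T1 shear: x ← x − 2·z: (0, 1, -2) → (4, 1, -2); (-2, 1, 5) → (-12, 1, 5)
T2 shear: x ← x − 2·y: (4, 1, -2) → (2, 1, -2); (-12, 1, 5) → (-14, 1, 5)
T3 scale by (3/2, 3/2, 3/2): (2, 1, -2) → (3, 3/2, -3); (-14, 1, 5) → (-21, 3/2, 15/2)
T4 rotate right-handed about the z-axis with cos θ = 12/13, sin θ = -5/13: (3, 3/2, -3) → (87/26, 3/13, -3); (-21, 3/2, 15/2) → (-489/26, 123/13, 15/2)
T5 rotate right-handed about the x-axis with cos θ = -7/25, sin θ = 24/25: (87/26, 3/13, -3) → (87/26, 183/65, 69/65); (-489/26, 123/13, 15/2) → (-489/26, -3201/325, 4539/650)
T6 reflect across y = 0: (87/26, 183/65, 69/65) → (87/26, -183/65, 69/65); (-489/26, -3201/325, 4539/650) → (-489/26, 3201/325, 4539/650)

image vertices: (87/26, -183/65, 69/65), (-489/26, 3201/325, 4539/650)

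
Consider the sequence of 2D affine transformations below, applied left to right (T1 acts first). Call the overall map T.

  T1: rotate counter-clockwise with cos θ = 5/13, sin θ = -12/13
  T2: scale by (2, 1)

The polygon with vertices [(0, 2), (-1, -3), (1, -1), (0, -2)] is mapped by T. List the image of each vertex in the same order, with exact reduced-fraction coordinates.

T1 rotate counter-clockwise with cos θ = 5/13, sin θ = -12/13: (0, 2) → (24/13, 10/13); (-1, -3) → (-41/13, -3/13); (1, -1) → (-7/13, -17/13); (0, -2) → (-24/13, -10/13)
T2 scale by (2, 1): (24/13, 10/13) → (48/13, 10/13); (-41/13, -3/13) → (-82/13, -3/13); (-7/13, -17/13) → (-14/13, -17/13); (-24/13, -10/13) → (-48/13, -10/13)

image vertices: (48/13, 10/13), (-82/13, -3/13), (-14/13, -17/13), (-48/13, -10/13)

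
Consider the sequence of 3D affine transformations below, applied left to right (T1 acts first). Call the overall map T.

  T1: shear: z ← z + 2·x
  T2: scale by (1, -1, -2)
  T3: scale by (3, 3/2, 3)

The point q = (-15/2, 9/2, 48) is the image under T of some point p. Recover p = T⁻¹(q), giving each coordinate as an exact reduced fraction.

p = (-5/2, -3, -3)

T1 = [1 0 0 0; 0 1 0 0; 2 0 1 0; 0 0 0 1]
T2·T1 = [1 0 0 0; 0 -1 0 0; -4 0 -2 0; 0 0 0 1]
T3·…·T1 = [3 0 0 0; 0 -3/2 0 0; -12 0 -6 0; 0 0 0 1]
det M = 27; M⁻¹ = [1/3 0 0 0; 0 -2/3 0 0; -2/3 0 -1/6 0; 0 0 0 1]
M⁻¹ · (-15/2, 9/2, 48)ᵀ = (-5/2, -3, -3)ᵀ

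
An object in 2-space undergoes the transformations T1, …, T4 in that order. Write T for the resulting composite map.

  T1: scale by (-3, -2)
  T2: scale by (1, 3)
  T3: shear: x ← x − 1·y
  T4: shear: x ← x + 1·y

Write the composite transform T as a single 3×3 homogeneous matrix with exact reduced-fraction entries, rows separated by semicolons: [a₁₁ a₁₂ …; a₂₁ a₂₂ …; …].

T = [-3 0 0; 0 -6 0; 0 0 1]

T1 = [-3 0 0; 0 -2 0; 0 0 1]
T2·T1 = [-3 0 0; 0 -6 0; 0 0 1]
T3·…·T1 = [-3 6 0; 0 -6 0; 0 0 1]
T4·…·T1 = [-3 0 0; 0 -6 0; 0 0 1]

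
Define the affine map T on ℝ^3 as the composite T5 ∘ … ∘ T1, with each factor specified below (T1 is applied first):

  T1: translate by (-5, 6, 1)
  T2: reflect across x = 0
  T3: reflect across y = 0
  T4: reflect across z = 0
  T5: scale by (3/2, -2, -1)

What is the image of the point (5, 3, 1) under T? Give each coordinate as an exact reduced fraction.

T1 translate by (-5, 6, 1): (5, 3, 1) → (0, 9, 2)
T2 reflect across x = 0: (0, 9, 2) → (0, 9, 2)
T3 reflect across y = 0: (0, 9, 2) → (0, -9, 2)
T4 reflect across z = 0: (0, -9, 2) → (0, -9, -2)
T5 scale by (3/2, -2, -1): (0, -9, -2) → (0, 18, 2)

T(p) = (0, 18, 2)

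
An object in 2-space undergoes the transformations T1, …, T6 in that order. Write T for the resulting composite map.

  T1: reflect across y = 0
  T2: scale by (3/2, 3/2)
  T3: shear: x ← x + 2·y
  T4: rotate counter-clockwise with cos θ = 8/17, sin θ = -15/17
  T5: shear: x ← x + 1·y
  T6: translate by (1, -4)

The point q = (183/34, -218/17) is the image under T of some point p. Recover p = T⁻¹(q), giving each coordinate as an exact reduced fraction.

T1 = [1 0 0; 0 -1 0; 0 0 1]
T2·T1 = [3/2 0 0; 0 -3/2 0; 0 0 1]
T3·…·T1 = [3/2 -3 0; 0 -3/2 0; 0 0 1]
T4·…·T1 = [12/17 -93/34 0; -45/34 33/17 0; 0 0 1]
T5·…·T1 = [-21/34 -27/34 0; -45/34 33/17 0; 0 0 1]
T6·…·T1 = [-21/34 -27/34 1; -45/34 33/17 -4; 0 0 1]
det M = -9/4; M⁻¹ = [-44/51 -6/17 -28/51; -10/17 14/51 86/51; 0 0 1]
M⁻¹ · (183/34, -218/17)ᵀ = (-2/3, -5)ᵀ

p = (-2/3, -5)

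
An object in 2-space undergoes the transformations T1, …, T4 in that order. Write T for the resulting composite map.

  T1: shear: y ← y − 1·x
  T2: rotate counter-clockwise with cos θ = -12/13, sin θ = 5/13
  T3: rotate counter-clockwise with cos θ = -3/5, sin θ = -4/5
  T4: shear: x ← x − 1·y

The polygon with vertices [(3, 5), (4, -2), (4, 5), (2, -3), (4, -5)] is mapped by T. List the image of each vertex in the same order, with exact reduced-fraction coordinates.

image vertices: (-109/65, 211/65), (626/65, -204/65), (3/65, 188/65), (491/65, -214/65), (893/65, -372/65)

T1 shear: y ← y − 1·x: (3, 5) → (3, 2); (4, -2) → (4, -6); (4, 5) → (4, 1); (2, -3) → (2, -5); (4, -5) → (4, -9)
T2 rotate counter-clockwise with cos θ = -12/13, sin θ = 5/13: (3, 2) → (-46/13, -9/13); (4, -6) → (-18/13, 92/13); (4, 1) → (-53/13, 8/13); (2, -5) → (1/13, 70/13); (4, -9) → (-3/13, 128/13)
T3 rotate counter-clockwise with cos θ = -3/5, sin θ = -4/5: (-46/13, -9/13) → (102/65, 211/65); (-18/13, 92/13) → (422/65, -204/65); (-53/13, 8/13) → (191/65, 188/65); (1/13, 70/13) → (277/65, -214/65); (-3/13, 128/13) → (521/65, -372/65)
T4 shear: x ← x − 1·y: (102/65, 211/65) → (-109/65, 211/65); (422/65, -204/65) → (626/65, -204/65); (191/65, 188/65) → (3/65, 188/65); (277/65, -214/65) → (491/65, -214/65); (521/65, -372/65) → (893/65, -372/65)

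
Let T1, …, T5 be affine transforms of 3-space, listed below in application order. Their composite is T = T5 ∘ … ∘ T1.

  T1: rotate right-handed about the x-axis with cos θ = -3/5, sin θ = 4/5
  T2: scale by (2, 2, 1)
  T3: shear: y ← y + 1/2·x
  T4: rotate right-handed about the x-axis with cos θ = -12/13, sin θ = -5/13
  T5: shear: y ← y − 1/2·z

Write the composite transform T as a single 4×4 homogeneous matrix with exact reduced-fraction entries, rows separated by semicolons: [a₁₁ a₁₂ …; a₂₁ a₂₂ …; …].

T1 = [1 0 0 0; 0 -3/5 -4/5 0; 0 4/5 -3/5 0; 0 0 0 1]
T2·T1 = [2 0 0 0; 0 -6/5 -8/5 0; 0 4/5 -3/5 0; 0 0 0 1]
T3·…·T1 = [2 0 0 0; 1 -6/5 -8/5 0; 0 4/5 -3/5 0; 0 0 0 1]
T4·…·T1 = [2 0 0 0; -12/13 92/65 81/65 0; -5/13 -18/65 76/65 0; 0 0 0 1]
T5·…·T1 = [2 0 0 0; -19/26 101/65 43/65 0; -5/13 -18/65 76/65 0; 0 0 0 1]

T = [2 0 0 0; -19/26 101/65 43/65 0; -5/13 -18/65 76/65 0; 0 0 0 1]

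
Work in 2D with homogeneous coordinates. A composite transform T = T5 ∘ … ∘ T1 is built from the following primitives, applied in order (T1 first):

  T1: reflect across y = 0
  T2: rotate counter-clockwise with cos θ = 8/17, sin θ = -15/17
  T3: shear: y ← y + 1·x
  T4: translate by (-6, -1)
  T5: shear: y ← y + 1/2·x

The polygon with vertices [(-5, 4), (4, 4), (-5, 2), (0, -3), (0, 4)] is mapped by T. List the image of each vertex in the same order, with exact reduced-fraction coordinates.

T1 reflect across y = 0: (-5, 4) → (-5, -4); (4, 4) → (4, -4); (-5, 2) → (-5, -2); (0, -3) → (0, 3); (0, 4) → (0, -4)
T2 rotate counter-clockwise with cos θ = 8/17, sin θ = -15/17: (-5, -4) → (-100/17, 43/17); (4, -4) → (-28/17, -92/17); (-5, -2) → (-70/17, 59/17); (0, 3) → (45/17, 24/17); (0, -4) → (-60/17, -32/17)
T3 shear: y ← y + 1·x: (-100/17, 43/17) → (-100/17, -57/17); (-28/17, -92/17) → (-28/17, -120/17); (-70/17, 59/17) → (-70/17, -11/17); (45/17, 24/17) → (45/17, 69/17); (-60/17, -32/17) → (-60/17, -92/17)
T4 translate by (-6, -1): (-100/17, -57/17) → (-202/17, -74/17); (-28/17, -120/17) → (-130/17, -137/17); (-70/17, -11/17) → (-172/17, -28/17); (45/17, 69/17) → (-57/17, 52/17); (-60/17, -92/17) → (-162/17, -109/17)
T5 shear: y ← y + 1/2·x: (-202/17, -74/17) → (-202/17, -175/17); (-130/17, -137/17) → (-130/17, -202/17); (-172/17, -28/17) → (-172/17, -114/17); (-57/17, 52/17) → (-57/17, 47/34); (-162/17, -109/17) → (-162/17, -190/17)

image vertices: (-202/17, -175/17), (-130/17, -202/17), (-172/17, -114/17), (-57/17, 47/34), (-162/17, -190/17)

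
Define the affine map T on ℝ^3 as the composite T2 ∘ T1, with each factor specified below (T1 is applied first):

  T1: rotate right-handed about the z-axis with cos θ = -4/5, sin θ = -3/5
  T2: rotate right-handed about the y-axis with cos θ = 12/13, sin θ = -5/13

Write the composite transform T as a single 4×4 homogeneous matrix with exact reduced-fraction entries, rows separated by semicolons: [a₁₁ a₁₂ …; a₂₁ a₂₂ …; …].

T = [-48/65 36/65 -5/13 0; -3/5 -4/5 0 0; -4/13 3/13 12/13 0; 0 0 0 1]

T1 = [-4/5 3/5 0 0; -3/5 -4/5 0 0; 0 0 1 0; 0 0 0 1]
T2·T1 = [-48/65 36/65 -5/13 0; -3/5 -4/5 0 0; -4/13 3/13 12/13 0; 0 0 0 1]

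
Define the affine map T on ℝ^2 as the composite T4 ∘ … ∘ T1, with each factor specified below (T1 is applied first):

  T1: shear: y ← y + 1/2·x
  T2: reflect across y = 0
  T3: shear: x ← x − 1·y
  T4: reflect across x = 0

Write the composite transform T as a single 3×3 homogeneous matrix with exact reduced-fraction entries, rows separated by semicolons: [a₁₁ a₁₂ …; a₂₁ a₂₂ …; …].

T = [-3/2 -1 0; -1/2 -1 0; 0 0 1]

T1 = [1 0 0; 1/2 1 0; 0 0 1]
T2·T1 = [1 0 0; -1/2 -1 0; 0 0 1]
T3·…·T1 = [3/2 1 0; -1/2 -1 0; 0 0 1]
T4·…·T1 = [-3/2 -1 0; -1/2 -1 0; 0 0 1]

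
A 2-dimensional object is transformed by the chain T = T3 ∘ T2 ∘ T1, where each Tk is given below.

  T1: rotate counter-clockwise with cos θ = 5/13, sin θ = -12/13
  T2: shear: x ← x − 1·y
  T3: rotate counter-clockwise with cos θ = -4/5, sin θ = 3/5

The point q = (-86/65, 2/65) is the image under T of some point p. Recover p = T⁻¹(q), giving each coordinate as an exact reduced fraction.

p = (0, 2)

T1 = [5/13 12/13 0; -12/13 5/13 0; 0 0 1]
T2·T1 = [17/13 7/13 0; -12/13 5/13 0; 0 0 1]
T3·…·T1 = [-32/65 -43/65 0; 99/65 1/65 0; 0 0 1]
det M = 1; M⁻¹ = [1/65 43/65 0; -99/65 -32/65 0; 0 0 1]
M⁻¹ · (-86/65, 2/65)ᵀ = (0, 2)ᵀ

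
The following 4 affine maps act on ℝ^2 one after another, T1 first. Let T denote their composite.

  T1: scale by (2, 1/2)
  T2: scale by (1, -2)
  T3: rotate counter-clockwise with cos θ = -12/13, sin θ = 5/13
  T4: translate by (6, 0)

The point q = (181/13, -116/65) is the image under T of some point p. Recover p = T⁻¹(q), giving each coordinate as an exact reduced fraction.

p = (-4, 7/5)

T1 = [2 0 0; 0 1/2 0; 0 0 1]
T2·T1 = [2 0 0; 0 -1 0; 0 0 1]
T3·…·T1 = [-24/13 5/13 0; 10/13 12/13 0; 0 0 1]
T4·…·T1 = [-24/13 5/13 6; 10/13 12/13 0; 0 0 1]
det M = -2; M⁻¹ = [-6/13 5/26 36/13; 5/13 12/13 -30/13; 0 0 1]
M⁻¹ · (181/13, -116/65)ᵀ = (-4, 7/5)ᵀ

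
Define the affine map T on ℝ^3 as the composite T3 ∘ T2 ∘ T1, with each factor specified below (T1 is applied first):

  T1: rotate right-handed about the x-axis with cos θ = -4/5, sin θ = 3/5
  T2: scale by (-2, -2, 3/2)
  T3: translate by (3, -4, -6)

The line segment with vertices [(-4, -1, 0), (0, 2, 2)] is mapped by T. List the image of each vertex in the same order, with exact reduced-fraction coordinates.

image vertices: (11, -28/5, -69/10), (3, 8/5, -33/5)

T1 rotate right-handed about the x-axis with cos θ = -4/5, sin θ = 3/5: (-4, -1, 0) → (-4, 4/5, -3/5); (0, 2, 2) → (0, -14/5, -2/5)
T2 scale by (-2, -2, 3/2): (-4, 4/5, -3/5) → (8, -8/5, -9/10); (0, -14/5, -2/5) → (0, 28/5, -3/5)
T3 translate by (3, -4, -6): (8, -8/5, -9/10) → (11, -28/5, -69/10); (0, 28/5, -3/5) → (3, 8/5, -33/5)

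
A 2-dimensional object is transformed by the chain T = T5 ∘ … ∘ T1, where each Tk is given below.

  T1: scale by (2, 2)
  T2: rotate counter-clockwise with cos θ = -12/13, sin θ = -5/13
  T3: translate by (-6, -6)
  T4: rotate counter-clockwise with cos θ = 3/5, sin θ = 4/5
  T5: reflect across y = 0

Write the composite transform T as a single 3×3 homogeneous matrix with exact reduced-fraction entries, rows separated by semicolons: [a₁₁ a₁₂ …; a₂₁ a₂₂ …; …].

T1 = [2 0 0; 0 2 0; 0 0 1]
T2·T1 = [-24/13 10/13 0; -10/13 -24/13 0; 0 0 1]
T3·…·T1 = [-24/13 10/13 -6; -10/13 -24/13 -6; 0 0 1]
T4·…·T1 = [-32/65 126/65 6/5; -126/65 -32/65 -42/5; 0 0 1]
T5·…·T1 = [-32/65 126/65 6/5; 126/65 32/65 42/5; 0 0 1]

T = [-32/65 126/65 6/5; 126/65 32/65 42/5; 0 0 1]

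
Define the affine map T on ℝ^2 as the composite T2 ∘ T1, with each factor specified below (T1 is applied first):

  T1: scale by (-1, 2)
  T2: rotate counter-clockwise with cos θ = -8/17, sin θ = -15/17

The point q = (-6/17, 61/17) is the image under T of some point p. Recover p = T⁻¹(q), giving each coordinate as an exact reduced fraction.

T1 = [-1 0 0; 0 2 0; 0 0 1]
T2·T1 = [8/17 30/17 0; 15/17 -16/17 0; 0 0 1]
det M = -2; M⁻¹ = [8/17 15/17 0; 15/34 -4/17 0; 0 0 1]
M⁻¹ · (-6/17, 61/17)ᵀ = (3, -1)ᵀ

p = (3, -1)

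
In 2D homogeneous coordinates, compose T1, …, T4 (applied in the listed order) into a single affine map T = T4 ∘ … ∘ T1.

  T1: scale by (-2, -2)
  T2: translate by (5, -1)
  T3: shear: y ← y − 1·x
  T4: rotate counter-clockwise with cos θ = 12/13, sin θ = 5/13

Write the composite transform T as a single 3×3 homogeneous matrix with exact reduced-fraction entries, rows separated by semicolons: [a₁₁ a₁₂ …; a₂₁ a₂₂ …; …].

T1 = [-2 0 0; 0 -2 0; 0 0 1]
T2·T1 = [-2 0 5; 0 -2 -1; 0 0 1]
T3·…·T1 = [-2 0 5; 2 -2 -6; 0 0 1]
T4·…·T1 = [-34/13 10/13 90/13; 14/13 -24/13 -47/13; 0 0 1]

T = [-34/13 10/13 90/13; 14/13 -24/13 -47/13; 0 0 1]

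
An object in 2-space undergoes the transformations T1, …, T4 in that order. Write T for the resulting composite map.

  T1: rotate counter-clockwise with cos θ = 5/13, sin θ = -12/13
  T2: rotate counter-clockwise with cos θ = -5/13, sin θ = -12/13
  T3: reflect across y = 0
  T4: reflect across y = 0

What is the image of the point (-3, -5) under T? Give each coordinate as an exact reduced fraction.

T(p) = (3, 5)

T1 rotate counter-clockwise with cos θ = 5/13, sin θ = -12/13: (-3, -5) → (-75/13, 11/13)
T2 rotate counter-clockwise with cos θ = -5/13, sin θ = -12/13: (-75/13, 11/13) → (3, 5)
T3 reflect across y = 0: (3, 5) → (3, -5)
T4 reflect across y = 0: (3, -5) → (3, 5)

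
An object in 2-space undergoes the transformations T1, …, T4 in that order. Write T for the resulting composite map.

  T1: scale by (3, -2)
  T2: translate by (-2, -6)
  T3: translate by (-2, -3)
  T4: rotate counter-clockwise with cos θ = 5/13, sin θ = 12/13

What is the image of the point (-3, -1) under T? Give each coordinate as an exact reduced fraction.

T1 scale by (3, -2): (-3, -1) → (-9, 2)
T2 translate by (-2, -6): (-9, 2) → (-11, -4)
T3 translate by (-2, -3): (-11, -4) → (-13, -7)
T4 rotate counter-clockwise with cos θ = 5/13, sin θ = 12/13: (-13, -7) → (19/13, -191/13)

T(p) = (19/13, -191/13)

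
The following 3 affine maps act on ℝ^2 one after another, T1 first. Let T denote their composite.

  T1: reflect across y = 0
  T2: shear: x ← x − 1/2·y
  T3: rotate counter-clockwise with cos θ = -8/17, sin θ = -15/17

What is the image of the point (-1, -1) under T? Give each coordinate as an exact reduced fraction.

T(p) = (27/17, 29/34)

T1 reflect across y = 0: (-1, -1) → (-1, 1)
T2 shear: x ← x − 1/2·y: (-1, 1) → (-3/2, 1)
T3 rotate counter-clockwise with cos θ = -8/17, sin θ = -15/17: (-3/2, 1) → (27/17, 29/34)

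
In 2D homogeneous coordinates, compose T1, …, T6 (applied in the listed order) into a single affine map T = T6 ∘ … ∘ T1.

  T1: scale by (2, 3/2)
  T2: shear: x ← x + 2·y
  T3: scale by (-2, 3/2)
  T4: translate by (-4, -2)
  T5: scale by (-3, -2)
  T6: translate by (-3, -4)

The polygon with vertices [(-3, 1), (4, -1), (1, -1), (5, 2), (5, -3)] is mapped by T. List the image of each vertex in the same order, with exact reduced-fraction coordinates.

image vertices: (-9, -9/2), (39, 9/2), (3, 9/2), (105, -9), (15, 27/2)

T1 scale by (2, 3/2): (-3, 1) → (-6, 3/2); (4, -1) → (8, -3/2); (1, -1) → (2, -3/2); (5, 2) → (10, 3); (5, -3) → (10, -9/2)
T2 shear: x ← x + 2·y: (-6, 3/2) → (-3, 3/2); (8, -3/2) → (5, -3/2); (2, -3/2) → (-1, -3/2); (10, 3) → (16, 3); (10, -9/2) → (1, -9/2)
T3 scale by (-2, 3/2): (-3, 3/2) → (6, 9/4); (5, -3/2) → (-10, -9/4); (-1, -3/2) → (2, -9/4); (16, 3) → (-32, 9/2); (1, -9/2) → (-2, -27/4)
T4 translate by (-4, -2): (6, 9/4) → (2, 1/4); (-10, -9/4) → (-14, -17/4); (2, -9/4) → (-2, -17/4); (-32, 9/2) → (-36, 5/2); (-2, -27/4) → (-6, -35/4)
T5 scale by (-3, -2): (2, 1/4) → (-6, -1/2); (-14, -17/4) → (42, 17/2); (-2, -17/4) → (6, 17/2); (-36, 5/2) → (108, -5); (-6, -35/4) → (18, 35/2)
T6 translate by (-3, -4): (-6, -1/2) → (-9, -9/2); (42, 17/2) → (39, 9/2); (6, 17/2) → (3, 9/2); (108, -5) → (105, -9); (18, 35/2) → (15, 27/2)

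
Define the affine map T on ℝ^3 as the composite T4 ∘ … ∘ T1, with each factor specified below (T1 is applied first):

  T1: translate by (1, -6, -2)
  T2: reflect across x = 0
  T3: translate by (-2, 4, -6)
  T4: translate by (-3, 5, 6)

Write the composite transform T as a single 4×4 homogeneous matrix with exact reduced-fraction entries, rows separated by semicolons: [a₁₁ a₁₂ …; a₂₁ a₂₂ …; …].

T = [-1 0 0 -6; 0 1 0 3; 0 0 1 -2; 0 0 0 1]

T1 = [1 0 0 1; 0 1 0 -6; 0 0 1 -2; 0 0 0 1]
T2·T1 = [-1 0 0 -1; 0 1 0 -6; 0 0 1 -2; 0 0 0 1]
T3·…·T1 = [-1 0 0 -3; 0 1 0 -2; 0 0 1 -8; 0 0 0 1]
T4·…·T1 = [-1 0 0 -6; 0 1 0 3; 0 0 1 -2; 0 0 0 1]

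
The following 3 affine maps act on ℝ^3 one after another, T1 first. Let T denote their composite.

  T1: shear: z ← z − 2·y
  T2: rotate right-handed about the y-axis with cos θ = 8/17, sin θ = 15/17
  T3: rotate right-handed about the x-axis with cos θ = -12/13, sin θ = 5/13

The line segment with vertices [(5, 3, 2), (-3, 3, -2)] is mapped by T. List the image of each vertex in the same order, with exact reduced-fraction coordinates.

image vertices: (-20/17, -77/221, 1539/221), (-144/17, -517/221, 483/221)

T1 shear: z ← z − 2·y: (5, 3, 2) → (5, 3, -4); (-3, 3, -2) → (-3, 3, -8)
T2 rotate right-handed about the y-axis with cos θ = 8/17, sin θ = 15/17: (5, 3, -4) → (-20/17, 3, -107/17); (-3, 3, -8) → (-144/17, 3, -19/17)
T3 rotate right-handed about the x-axis with cos θ = -12/13, sin θ = 5/13: (-20/17, 3, -107/17) → (-20/17, -77/221, 1539/221); (-144/17, 3, -19/17) → (-144/17, -517/221, 483/221)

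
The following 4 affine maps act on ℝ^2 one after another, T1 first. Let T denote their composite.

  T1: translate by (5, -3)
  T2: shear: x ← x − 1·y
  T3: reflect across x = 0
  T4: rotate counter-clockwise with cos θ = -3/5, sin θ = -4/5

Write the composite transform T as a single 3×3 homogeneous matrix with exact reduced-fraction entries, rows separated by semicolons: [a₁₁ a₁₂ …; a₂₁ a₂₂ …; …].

T = [3/5 1/5 12/5; 4/5 -7/5 41/5; 0 0 1]

T1 = [1 0 5; 0 1 -3; 0 0 1]
T2·T1 = [1 -1 8; 0 1 -3; 0 0 1]
T3·…·T1 = [-1 1 -8; 0 1 -3; 0 0 1]
T4·…·T1 = [3/5 1/5 12/5; 4/5 -7/5 41/5; 0 0 1]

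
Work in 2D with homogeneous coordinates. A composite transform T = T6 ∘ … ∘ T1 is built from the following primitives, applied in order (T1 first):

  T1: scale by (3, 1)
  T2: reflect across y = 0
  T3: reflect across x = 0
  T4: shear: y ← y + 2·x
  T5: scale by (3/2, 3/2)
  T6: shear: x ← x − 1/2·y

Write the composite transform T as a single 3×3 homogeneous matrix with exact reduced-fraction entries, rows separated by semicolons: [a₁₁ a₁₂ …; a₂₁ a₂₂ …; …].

T = [0 3/4 0; -9 -3/2 0; 0 0 1]

T1 = [3 0 0; 0 1 0; 0 0 1]
T2·T1 = [3 0 0; 0 -1 0; 0 0 1]
T3·…·T1 = [-3 0 0; 0 -1 0; 0 0 1]
T4·…·T1 = [-3 0 0; -6 -1 0; 0 0 1]
T5·…·T1 = [-9/2 0 0; -9 -3/2 0; 0 0 1]
T6·…·T1 = [0 3/4 0; -9 -3/2 0; 0 0 1]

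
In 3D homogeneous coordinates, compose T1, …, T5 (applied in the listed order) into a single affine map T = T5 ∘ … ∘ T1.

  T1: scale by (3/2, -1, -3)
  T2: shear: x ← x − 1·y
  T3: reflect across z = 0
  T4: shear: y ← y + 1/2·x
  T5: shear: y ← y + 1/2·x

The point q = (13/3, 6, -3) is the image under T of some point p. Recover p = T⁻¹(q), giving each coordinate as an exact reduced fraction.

p = (4, -5/3, -1)

T1 = [3/2 0 0 0; 0 -1 0 0; 0 0 -3 0; 0 0 0 1]
T2·T1 = [3/2 1 0 0; 0 -1 0 0; 0 0 -3 0; 0 0 0 1]
T3·…·T1 = [3/2 1 0 0; 0 -1 0 0; 0 0 3 0; 0 0 0 1]
T4·…·T1 = [3/2 1 0 0; 3/4 -1/2 0 0; 0 0 3 0; 0 0 0 1]
T5·…·T1 = [3/2 1 0 0; 3/2 0 0 0; 0 0 3 0; 0 0 0 1]
det M = -9/2; M⁻¹ = [0 2/3 0 0; 1 -1 0 0; 0 0 1/3 0; 0 0 0 1]
M⁻¹ · (13/3, 6, -3)ᵀ = (4, -5/3, -1)ᵀ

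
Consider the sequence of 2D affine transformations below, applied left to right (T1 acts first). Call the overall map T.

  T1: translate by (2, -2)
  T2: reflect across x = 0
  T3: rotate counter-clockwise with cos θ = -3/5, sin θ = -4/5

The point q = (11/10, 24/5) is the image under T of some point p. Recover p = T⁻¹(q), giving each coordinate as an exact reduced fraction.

T1 = [1 0 2; 0 1 -2; 0 0 1]
T2·T1 = [-1 0 -2; 0 1 -2; 0 0 1]
T3·…·T1 = [3/5 4/5 -2/5; 4/5 -3/5 14/5; 0 0 1]
det M = -1; M⁻¹ = [3/5 4/5 -2; 4/5 -3/5 2; 0 0 1]
M⁻¹ · (11/10, 24/5)ᵀ = (5/2, 0)ᵀ

p = (5/2, 0)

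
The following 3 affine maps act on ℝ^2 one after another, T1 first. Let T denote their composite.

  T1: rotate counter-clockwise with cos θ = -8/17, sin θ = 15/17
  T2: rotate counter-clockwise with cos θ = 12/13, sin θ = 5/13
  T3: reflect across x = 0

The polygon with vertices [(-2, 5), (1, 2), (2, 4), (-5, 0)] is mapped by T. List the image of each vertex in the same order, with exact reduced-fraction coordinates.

T1 rotate counter-clockwise with cos θ = -8/17, sin θ = 15/17: (-2, 5) → (-59/17, -70/17); (1, 2) → (-38/17, -1/17); (2, 4) → (-76/17, -2/17); (-5, 0) → (40/17, -75/17)
T2 rotate counter-clockwise with cos θ = 12/13, sin θ = 5/13: (-59/17, -70/17) → (-358/221, -1135/221); (-38/17, -1/17) → (-451/221, -202/221); (-76/17, -2/17) → (-902/221, -404/221); (40/17, -75/17) → (855/221, -700/221)
T3 reflect across x = 0: (-358/221, -1135/221) → (358/221, -1135/221); (-451/221, -202/221) → (451/221, -202/221); (-902/221, -404/221) → (902/221, -404/221); (855/221, -700/221) → (-855/221, -700/221)

image vertices: (358/221, -1135/221), (451/221, -202/221), (902/221, -404/221), (-855/221, -700/221)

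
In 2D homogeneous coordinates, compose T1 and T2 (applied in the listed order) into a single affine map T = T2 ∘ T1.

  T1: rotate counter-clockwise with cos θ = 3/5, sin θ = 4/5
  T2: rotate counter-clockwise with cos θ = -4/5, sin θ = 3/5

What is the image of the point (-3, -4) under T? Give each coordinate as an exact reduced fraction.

T(p) = (44/25, 117/25)

T1 rotate counter-clockwise with cos θ = 3/5, sin θ = 4/5: (-3, -4) → (7/5, -24/5)
T2 rotate counter-clockwise with cos θ = -4/5, sin θ = 3/5: (7/5, -24/5) → (44/25, 117/25)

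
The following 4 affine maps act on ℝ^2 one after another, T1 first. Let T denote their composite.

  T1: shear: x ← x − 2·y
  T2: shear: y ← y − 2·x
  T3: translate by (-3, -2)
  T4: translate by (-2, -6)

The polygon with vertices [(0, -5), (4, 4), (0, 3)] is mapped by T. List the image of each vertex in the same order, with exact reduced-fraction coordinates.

image vertices: (5, -33), (-9, 4), (-11, 7)

T1 shear: x ← x − 2·y: (0, -5) → (10, -5); (4, 4) → (-4, 4); (0, 3) → (-6, 3)
T2 shear: y ← y − 2·x: (10, -5) → (10, -25); (-4, 4) → (-4, 12); (-6, 3) → (-6, 15)
T3 translate by (-3, -2): (10, -25) → (7, -27); (-4, 12) → (-7, 10); (-6, 15) → (-9, 13)
T4 translate by (-2, -6): (7, -27) → (5, -33); (-7, 10) → (-9, 4); (-9, 13) → (-11, 7)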